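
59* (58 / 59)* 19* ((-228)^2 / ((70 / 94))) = 2692459296 / 35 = 76927408.46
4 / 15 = 0.27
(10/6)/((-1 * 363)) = -5/1089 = -0.00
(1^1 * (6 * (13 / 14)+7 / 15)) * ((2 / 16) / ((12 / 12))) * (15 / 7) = 317 / 196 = 1.62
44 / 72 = 11 / 18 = 0.61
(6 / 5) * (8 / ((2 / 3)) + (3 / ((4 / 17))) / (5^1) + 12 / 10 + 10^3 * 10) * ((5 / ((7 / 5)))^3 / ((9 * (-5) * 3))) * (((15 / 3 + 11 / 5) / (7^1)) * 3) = -30047250 / 2401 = -12514.47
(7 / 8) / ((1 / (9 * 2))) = 63 / 4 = 15.75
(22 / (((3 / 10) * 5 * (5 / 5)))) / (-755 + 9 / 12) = -176 / 9051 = -0.02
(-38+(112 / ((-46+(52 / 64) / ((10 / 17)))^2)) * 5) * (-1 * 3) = 5767038594 / 50965321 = 113.16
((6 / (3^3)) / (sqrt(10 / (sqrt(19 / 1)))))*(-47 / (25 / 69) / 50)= -1081*sqrt(10)*19^(1 / 4) / 18750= -0.38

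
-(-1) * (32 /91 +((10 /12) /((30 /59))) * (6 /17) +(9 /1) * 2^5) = 2681849 /9282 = 288.93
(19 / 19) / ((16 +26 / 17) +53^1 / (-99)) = 1683 / 28601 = 0.06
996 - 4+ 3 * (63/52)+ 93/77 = 3991357/4004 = 996.84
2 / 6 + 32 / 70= 83 / 105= 0.79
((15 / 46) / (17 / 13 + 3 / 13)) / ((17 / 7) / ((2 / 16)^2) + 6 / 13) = 3549 / 2610224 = 0.00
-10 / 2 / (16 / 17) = -85 / 16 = -5.31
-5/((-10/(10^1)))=5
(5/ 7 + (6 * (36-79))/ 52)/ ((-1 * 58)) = 773/ 10556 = 0.07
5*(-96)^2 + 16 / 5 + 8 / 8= 230421 / 5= 46084.20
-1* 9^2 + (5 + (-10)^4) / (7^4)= -184476 / 2401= -76.83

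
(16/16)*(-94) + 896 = 802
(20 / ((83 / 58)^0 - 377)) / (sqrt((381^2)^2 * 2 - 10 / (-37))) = -5 * sqrt(49908614353) / 4311025174924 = -0.00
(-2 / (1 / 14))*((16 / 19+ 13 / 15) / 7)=-1948 / 285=-6.84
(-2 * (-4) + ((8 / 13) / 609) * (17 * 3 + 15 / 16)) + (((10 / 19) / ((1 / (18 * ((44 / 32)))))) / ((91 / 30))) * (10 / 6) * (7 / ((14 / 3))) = 942072 / 50141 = 18.79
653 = 653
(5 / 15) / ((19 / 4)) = 4 / 57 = 0.07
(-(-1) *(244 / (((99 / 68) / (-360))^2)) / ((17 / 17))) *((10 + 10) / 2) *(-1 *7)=-126364672000 / 121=-1044336132.23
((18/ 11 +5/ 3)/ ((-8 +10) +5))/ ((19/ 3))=109/ 1463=0.07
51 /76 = 0.67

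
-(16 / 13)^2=-256 / 169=-1.51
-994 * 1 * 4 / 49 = -568 / 7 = -81.14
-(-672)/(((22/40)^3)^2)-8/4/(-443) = 19052547543122/784801523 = 24276.90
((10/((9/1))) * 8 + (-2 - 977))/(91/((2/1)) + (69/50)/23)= -218275/10251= -21.29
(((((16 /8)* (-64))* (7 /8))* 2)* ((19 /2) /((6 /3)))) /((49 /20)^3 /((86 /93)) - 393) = 732032000 /259442643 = 2.82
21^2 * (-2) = -882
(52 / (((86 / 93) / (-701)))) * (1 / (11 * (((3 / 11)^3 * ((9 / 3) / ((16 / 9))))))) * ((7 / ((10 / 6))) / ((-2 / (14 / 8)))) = 6699841148 / 17415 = 384716.69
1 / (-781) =-1 / 781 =-0.00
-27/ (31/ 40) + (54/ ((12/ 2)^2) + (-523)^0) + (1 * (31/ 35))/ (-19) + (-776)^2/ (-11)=-24842404197/ 453530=-54775.66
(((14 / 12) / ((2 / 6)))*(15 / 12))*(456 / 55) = 399 / 11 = 36.27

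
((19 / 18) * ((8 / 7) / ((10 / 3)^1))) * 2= 76 / 105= 0.72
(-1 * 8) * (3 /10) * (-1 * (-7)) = -84 /5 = -16.80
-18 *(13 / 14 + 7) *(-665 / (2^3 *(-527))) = -94905 / 4216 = -22.51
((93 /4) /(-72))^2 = 0.10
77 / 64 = 1.20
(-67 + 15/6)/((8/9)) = -1161/16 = -72.56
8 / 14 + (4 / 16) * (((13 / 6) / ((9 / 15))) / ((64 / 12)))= 1991 / 2688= 0.74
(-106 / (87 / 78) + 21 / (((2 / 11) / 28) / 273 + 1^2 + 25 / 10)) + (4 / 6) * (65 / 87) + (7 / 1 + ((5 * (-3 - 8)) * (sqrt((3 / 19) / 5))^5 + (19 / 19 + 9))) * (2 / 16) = -6637371181 / 76811256 - 99 * sqrt(285) / 1371800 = -86.41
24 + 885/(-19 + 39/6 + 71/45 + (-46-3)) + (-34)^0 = 55175/5393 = 10.23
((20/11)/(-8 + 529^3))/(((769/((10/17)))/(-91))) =-0.00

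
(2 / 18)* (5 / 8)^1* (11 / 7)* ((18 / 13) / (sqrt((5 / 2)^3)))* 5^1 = 11* sqrt(10) / 182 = 0.19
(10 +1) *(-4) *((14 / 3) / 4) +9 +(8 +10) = -73 / 3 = -24.33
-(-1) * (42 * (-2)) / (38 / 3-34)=63 / 16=3.94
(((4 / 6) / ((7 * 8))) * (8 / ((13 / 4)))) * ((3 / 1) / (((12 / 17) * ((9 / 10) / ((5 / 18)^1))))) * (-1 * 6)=-1700 / 7371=-0.23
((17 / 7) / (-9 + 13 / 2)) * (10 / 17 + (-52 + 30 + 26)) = -156 / 35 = -4.46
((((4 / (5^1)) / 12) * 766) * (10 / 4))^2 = 146689 / 9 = 16298.78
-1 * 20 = -20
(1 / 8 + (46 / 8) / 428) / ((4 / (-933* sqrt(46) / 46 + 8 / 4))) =237 / 3424 - 221121* sqrt(46) / 315008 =-4.69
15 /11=1.36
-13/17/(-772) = 13/13124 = 0.00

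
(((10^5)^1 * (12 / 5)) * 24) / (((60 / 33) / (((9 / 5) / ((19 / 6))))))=34214400 / 19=1800757.89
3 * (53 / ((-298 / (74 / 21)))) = -1961 / 1043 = -1.88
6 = 6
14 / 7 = 2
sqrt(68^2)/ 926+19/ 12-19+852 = 4637353/ 5556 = 834.66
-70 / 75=-14 / 15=-0.93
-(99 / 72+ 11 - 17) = 37 / 8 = 4.62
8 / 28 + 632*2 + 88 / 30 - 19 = 131063 / 105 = 1248.22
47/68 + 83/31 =7101/2108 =3.37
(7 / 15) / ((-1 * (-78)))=7 / 1170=0.01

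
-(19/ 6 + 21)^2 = -21025/ 36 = -584.03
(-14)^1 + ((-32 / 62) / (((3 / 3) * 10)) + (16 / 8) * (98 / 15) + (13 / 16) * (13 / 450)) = -214601 / 223200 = -0.96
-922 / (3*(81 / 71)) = -65462 / 243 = -269.39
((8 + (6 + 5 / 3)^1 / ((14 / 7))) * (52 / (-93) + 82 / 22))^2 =52951072321 / 37675044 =1405.47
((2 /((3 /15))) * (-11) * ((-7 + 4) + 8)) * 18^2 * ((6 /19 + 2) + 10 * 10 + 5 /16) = -694957725 /38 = -18288361.18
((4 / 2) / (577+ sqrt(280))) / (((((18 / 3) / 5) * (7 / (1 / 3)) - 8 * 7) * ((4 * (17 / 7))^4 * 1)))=-989555 / 78237426795264+ 1715 * sqrt(70) / 39118713397632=-0.00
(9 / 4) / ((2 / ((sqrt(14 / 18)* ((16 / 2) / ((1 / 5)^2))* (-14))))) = -2778.04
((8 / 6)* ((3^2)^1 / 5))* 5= 12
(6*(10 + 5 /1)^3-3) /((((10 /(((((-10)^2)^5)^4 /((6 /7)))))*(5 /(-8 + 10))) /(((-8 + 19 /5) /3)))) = -13228040000000000000000000000000000000000000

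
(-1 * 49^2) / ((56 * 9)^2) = -49 / 5184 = -0.01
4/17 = 0.24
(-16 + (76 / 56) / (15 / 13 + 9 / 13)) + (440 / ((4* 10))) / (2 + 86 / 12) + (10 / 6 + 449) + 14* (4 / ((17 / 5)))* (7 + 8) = 6508449 / 9520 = 683.66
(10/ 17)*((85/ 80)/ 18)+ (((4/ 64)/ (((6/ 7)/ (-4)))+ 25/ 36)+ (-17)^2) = 4631/ 16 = 289.44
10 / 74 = 5 / 37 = 0.14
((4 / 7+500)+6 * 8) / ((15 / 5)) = 1280 / 7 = 182.86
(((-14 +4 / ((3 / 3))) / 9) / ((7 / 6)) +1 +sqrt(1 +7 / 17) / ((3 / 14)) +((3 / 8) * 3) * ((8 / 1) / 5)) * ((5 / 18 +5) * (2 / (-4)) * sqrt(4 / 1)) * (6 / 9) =-2660 * sqrt(102) / 1377 - 3686 / 567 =-26.01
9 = 9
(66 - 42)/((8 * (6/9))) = 9/2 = 4.50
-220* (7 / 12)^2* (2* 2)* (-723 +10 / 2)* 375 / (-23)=-241876250 / 69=-3505452.90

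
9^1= 9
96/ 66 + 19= 225/ 11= 20.45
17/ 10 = 1.70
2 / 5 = 0.40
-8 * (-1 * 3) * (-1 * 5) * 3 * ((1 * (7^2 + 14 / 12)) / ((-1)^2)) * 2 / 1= -36120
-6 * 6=-36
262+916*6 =5758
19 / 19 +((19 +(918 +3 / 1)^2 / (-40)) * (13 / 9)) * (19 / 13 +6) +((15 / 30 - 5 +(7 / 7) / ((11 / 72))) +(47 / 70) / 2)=-6329741863 / 27720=-228345.67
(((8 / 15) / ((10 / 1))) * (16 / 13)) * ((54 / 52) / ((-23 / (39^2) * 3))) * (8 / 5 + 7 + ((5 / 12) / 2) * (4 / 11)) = -412272 / 31625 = -13.04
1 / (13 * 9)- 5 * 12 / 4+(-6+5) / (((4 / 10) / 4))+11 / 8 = -22105 / 936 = -23.62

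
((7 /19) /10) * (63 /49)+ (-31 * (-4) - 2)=23189 /190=122.05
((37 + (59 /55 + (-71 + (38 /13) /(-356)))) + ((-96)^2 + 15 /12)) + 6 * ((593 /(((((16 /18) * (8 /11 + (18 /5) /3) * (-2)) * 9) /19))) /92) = 45477670768243 /4964548160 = 9160.49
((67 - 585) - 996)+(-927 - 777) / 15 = -8138 / 5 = -1627.60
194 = 194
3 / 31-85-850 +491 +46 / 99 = -1360913 / 3069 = -443.44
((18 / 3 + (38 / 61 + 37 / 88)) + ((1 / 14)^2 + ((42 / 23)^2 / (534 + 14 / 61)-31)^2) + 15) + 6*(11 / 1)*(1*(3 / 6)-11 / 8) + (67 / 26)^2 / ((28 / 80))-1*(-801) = 1440684067488310213805029 / 825661565143247784952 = 1744.88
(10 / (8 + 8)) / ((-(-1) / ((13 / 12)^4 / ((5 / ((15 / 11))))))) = 142805 / 608256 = 0.23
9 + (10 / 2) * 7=44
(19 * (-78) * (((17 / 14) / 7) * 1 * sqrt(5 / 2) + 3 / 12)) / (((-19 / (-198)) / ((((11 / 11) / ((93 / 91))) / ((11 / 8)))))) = -206856 * sqrt(10) / 217 - 85176 / 31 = -5762.07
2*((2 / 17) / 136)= 1 / 578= 0.00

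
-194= -194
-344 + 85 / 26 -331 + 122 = -14293 / 26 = -549.73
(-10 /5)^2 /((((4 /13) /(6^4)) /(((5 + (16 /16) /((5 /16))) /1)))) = 690768 /5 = 138153.60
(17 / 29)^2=289 / 841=0.34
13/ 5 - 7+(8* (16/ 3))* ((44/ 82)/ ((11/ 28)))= 33134/ 615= 53.88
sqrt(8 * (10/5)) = 4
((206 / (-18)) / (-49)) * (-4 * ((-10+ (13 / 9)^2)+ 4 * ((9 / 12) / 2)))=214034 / 35721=5.99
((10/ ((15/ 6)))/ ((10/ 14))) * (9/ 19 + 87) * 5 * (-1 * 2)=-93072/ 19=-4898.53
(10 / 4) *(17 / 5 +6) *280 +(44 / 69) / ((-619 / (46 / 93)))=1136372492 / 172701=6580.00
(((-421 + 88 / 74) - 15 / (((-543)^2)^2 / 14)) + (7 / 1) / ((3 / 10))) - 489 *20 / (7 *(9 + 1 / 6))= -45316697649905051 / 82560157516683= -548.89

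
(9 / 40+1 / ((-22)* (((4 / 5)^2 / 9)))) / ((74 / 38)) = -13851 / 65120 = -0.21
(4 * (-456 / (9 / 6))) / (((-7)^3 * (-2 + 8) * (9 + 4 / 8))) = 64 / 1029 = 0.06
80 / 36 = 20 / 9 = 2.22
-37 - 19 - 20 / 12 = -173 / 3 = -57.67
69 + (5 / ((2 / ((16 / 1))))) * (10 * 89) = 35669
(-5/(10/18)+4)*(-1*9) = 45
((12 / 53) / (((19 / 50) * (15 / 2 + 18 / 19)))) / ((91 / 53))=400 / 9737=0.04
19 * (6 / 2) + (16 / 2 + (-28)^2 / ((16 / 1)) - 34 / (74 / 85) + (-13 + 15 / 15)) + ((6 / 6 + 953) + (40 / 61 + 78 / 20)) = 23055293 / 22570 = 1021.50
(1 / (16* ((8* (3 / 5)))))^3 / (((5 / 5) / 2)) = 125 / 28311552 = 0.00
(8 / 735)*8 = 64 / 735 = 0.09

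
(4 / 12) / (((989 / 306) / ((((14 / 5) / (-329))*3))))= -612 / 232415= -0.00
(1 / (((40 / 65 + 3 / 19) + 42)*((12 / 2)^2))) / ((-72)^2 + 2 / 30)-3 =-3.00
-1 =-1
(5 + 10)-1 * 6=9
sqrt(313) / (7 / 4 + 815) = 4 * sqrt(313) / 3267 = 0.02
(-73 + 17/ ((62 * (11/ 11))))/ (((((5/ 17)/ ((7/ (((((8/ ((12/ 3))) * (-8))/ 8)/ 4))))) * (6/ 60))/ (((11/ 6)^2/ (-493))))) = -424347/ 1798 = -236.01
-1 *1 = -1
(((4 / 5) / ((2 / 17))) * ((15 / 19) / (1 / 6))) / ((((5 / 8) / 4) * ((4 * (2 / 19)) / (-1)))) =-2448 / 5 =-489.60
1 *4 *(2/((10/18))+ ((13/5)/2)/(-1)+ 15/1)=346/5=69.20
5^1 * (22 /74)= 55 /37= 1.49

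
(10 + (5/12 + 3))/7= 1.92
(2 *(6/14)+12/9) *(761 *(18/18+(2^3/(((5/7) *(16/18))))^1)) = 2380408/105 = 22670.55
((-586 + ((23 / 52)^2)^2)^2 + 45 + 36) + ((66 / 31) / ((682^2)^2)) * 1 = 699607112469736019388308832237 / 2037104338566808620302336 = 343432.14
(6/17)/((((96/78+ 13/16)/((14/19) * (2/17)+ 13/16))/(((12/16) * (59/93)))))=10692747/144687850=0.07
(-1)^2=1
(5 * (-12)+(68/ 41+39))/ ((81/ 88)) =-21.01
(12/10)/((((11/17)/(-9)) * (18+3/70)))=-4284/4631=-0.93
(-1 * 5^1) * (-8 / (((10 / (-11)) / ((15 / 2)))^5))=-195676965 / 128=-1528726.29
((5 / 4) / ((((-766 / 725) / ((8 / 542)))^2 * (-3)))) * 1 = -2628125 / 32318960547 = -0.00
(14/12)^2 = 49/36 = 1.36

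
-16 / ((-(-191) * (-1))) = 16 / 191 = 0.08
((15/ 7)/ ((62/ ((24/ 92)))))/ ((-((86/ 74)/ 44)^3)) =-194167131840/ 396819437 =-489.31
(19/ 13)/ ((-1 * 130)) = -19/ 1690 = -0.01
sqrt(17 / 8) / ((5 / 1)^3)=sqrt(34) / 500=0.01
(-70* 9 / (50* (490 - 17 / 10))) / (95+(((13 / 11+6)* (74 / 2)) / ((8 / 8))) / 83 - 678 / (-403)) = -7726719 / 29909341834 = -0.00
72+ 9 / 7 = 513 / 7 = 73.29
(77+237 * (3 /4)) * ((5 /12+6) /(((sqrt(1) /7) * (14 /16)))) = 78463 /6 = 13077.17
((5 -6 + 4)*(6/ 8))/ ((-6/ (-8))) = 3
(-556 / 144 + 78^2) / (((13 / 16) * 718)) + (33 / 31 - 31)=-25407914 / 1302093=-19.51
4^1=4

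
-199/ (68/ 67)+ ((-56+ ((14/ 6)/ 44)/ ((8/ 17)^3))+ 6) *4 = -113180345/ 287232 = -394.04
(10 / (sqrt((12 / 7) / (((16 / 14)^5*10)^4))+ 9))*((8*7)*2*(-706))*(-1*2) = 13674571381840890612940800000 / 77822190162066985506857 - 3426138804829705732096000*sqrt(21) / 233466570486200956520571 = 175648.33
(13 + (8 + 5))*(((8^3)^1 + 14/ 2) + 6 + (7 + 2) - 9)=13650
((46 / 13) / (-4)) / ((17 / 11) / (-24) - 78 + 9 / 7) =924 / 80197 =0.01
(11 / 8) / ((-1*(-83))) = 11 / 664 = 0.02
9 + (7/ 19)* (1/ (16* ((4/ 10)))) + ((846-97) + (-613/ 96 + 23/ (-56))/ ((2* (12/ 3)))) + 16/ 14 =77460995/ 102144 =758.35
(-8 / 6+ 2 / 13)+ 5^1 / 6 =-9 / 26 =-0.35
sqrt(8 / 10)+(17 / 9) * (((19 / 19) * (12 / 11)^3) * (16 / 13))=2 * sqrt(5) / 5+52224 / 17303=3.91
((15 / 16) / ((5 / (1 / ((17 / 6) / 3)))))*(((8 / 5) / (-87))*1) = -9 / 2465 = -0.00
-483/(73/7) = -3381/73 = -46.32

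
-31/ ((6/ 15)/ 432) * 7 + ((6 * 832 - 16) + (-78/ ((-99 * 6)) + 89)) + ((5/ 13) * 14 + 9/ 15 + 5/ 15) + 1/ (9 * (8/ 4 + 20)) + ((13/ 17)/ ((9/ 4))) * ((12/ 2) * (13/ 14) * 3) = -117051195419/ 510510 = -229282.87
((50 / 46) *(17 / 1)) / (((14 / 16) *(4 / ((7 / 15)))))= 170 / 69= 2.46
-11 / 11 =-1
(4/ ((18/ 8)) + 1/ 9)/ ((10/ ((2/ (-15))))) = -17/ 675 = -0.03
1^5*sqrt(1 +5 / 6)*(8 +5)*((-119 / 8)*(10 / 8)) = -7735*sqrt(66) / 192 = -327.29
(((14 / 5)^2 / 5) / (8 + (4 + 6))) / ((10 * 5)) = 49 / 28125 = 0.00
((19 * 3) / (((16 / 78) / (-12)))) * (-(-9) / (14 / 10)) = -300105 / 14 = -21436.07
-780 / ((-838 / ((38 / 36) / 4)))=1235 / 5028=0.25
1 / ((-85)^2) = 1 / 7225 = 0.00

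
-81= -81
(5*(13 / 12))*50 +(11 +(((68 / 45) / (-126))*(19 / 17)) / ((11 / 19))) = 17576501 / 62370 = 281.81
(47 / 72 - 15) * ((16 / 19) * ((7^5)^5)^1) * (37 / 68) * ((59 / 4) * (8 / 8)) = -3024162039018407745950916473 / 23256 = -130037927374372538095584.60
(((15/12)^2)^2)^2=390625/65536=5.96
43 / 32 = 1.34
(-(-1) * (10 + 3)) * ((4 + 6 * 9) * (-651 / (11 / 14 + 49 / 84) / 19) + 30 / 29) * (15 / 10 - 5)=4182038679 / 63365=65999.19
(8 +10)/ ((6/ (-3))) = -9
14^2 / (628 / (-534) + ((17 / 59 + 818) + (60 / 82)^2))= 5190235428 / 21651954227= 0.24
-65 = -65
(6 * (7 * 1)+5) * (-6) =-282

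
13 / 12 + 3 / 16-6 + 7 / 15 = -341 / 80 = -4.26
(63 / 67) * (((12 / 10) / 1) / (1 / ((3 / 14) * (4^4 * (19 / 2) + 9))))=197721 / 335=590.21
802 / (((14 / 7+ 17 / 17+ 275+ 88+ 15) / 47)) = 37694 / 381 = 98.93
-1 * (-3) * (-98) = -294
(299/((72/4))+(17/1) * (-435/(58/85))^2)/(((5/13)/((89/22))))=287770455011/3960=72669306.82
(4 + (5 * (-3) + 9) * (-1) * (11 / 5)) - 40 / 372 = 7948 / 465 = 17.09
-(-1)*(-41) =-41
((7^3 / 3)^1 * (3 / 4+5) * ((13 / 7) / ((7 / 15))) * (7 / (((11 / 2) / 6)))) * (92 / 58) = 10109190 / 319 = 31690.25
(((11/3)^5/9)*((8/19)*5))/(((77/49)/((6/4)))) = 2049740/13851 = 147.98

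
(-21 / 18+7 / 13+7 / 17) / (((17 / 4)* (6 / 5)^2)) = -7175 / 202878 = -0.04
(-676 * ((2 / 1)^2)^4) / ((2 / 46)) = -3980288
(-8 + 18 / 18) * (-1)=7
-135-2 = -137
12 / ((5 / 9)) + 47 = 343 / 5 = 68.60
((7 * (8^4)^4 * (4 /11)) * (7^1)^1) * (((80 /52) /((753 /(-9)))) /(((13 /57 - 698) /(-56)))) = -10565985157766468075520 /1427572289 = -7401366108869.93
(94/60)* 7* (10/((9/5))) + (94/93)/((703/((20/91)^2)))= 296869923685/4872631491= 60.93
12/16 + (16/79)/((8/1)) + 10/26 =4765/4108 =1.16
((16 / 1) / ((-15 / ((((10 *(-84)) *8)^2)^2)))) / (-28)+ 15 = 77686898688015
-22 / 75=-0.29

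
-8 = -8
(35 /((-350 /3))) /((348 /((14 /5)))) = -7 /2900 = -0.00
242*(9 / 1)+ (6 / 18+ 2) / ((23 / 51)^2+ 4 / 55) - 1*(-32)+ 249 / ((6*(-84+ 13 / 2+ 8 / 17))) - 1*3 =229127949383 / 103447881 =2214.91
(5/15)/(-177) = -1/531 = -0.00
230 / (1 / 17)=3910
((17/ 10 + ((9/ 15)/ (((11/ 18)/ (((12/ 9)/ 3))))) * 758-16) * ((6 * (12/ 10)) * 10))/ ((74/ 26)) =16291548/ 2035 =8005.67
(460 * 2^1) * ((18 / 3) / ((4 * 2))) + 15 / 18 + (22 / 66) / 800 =552667 / 800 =690.83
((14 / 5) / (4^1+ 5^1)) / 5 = 14 / 225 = 0.06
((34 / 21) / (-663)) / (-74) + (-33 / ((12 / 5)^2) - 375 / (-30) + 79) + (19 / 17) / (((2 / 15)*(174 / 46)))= 21031512109 / 239030064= 87.99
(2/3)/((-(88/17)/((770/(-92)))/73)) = 43435/552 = 78.69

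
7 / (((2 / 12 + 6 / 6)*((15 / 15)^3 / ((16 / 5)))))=96 / 5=19.20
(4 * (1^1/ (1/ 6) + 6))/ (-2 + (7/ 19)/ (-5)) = -23.15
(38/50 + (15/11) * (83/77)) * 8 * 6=2266464/21175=107.03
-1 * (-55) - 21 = 34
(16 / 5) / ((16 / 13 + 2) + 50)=52 / 865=0.06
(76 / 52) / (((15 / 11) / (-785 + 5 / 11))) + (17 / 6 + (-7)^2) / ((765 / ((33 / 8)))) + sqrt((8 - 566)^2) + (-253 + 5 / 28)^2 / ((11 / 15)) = 3725628415141 / 42882840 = 86879.24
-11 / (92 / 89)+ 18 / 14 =-9.36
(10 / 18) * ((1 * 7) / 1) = 35 / 9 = 3.89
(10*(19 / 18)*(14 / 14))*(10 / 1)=950 / 9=105.56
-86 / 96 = -43 / 48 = -0.90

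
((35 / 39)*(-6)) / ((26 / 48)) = -1680 / 169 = -9.94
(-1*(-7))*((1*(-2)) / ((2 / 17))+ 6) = -77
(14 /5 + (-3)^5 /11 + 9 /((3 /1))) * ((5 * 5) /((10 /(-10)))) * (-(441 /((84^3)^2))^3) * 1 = -5 /6205775438583028531593216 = -0.00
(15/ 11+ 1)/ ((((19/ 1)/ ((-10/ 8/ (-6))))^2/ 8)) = 325/ 142956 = 0.00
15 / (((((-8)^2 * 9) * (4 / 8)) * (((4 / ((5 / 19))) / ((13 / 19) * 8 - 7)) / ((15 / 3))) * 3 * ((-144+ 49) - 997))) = 3625 / 454132224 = 0.00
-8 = -8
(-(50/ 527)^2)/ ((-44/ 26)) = 16250/ 3055019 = 0.01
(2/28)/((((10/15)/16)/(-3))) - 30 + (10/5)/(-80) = -9847/280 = -35.17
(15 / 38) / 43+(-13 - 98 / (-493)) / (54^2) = 5625823 / 1174509396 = 0.00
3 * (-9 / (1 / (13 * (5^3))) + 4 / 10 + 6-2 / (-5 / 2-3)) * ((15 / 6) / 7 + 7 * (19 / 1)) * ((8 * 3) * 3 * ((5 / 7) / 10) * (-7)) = 81057974454 / 385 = 210540193.39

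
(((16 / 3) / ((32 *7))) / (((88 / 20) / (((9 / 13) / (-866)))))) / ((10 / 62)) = -93 / 3467464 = -0.00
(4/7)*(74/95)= 296/665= 0.45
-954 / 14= -477 / 7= -68.14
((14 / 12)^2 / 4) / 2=49 / 288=0.17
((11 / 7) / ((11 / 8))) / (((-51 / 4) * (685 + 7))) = -8 / 61761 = -0.00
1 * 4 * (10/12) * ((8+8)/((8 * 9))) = 20/27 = 0.74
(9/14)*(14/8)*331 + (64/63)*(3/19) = 1189133/3192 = 372.54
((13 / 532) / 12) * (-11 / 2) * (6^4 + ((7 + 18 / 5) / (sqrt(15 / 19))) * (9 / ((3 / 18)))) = -3861 / 266- 22737 * sqrt(285) / 53200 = -21.73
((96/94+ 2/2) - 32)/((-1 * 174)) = 1409/8178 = 0.17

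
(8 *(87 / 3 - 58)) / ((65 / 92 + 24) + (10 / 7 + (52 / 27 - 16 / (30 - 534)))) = -4034016 / 488477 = -8.26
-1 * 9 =-9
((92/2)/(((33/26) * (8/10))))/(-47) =-0.96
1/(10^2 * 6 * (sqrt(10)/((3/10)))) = sqrt(10)/20000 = 0.00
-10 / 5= -2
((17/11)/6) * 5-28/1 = -1763/66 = -26.71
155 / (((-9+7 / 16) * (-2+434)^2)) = -155 / 1597968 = -0.00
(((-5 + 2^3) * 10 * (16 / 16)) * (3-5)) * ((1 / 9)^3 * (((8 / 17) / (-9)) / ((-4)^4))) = 5 / 297432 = 0.00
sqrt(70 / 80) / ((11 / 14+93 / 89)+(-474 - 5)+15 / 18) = -1869 * sqrt(14) / 3561088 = -0.00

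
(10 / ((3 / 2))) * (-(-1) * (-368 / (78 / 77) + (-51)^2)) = 1745420 / 117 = 14918.12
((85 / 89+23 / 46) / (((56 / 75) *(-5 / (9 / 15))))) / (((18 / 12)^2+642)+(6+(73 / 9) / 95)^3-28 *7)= -208133782875 / 599531871981548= -0.00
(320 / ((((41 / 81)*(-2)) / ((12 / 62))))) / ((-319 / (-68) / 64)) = -338411520 / 405449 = -834.66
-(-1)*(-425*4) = -1700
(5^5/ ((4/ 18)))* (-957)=-26915625/ 2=-13457812.50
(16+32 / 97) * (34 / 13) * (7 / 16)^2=82467 / 10088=8.17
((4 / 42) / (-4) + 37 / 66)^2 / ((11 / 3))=15376 / 195657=0.08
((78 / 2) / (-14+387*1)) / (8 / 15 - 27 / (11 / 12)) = -6435 / 1779956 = -0.00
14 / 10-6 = -23 / 5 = -4.60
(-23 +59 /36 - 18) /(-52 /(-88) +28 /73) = -1137851 /28170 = -40.39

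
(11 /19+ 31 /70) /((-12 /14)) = -453 /380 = -1.19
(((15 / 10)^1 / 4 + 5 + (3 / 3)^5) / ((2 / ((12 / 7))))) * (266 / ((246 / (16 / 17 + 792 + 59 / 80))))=61525971 / 13120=4689.48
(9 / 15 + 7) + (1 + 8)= 16.60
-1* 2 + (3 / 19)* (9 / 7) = -1.80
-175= -175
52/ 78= 2/ 3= 0.67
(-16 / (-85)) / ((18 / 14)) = 0.15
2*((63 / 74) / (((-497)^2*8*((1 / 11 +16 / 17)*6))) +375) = 3023813604561 / 4031751472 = 750.00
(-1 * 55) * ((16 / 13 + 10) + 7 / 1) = -13035 / 13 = -1002.69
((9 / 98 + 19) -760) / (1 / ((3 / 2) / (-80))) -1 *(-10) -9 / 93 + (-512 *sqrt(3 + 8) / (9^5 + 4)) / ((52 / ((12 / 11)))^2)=11566397 / 486080 -4608 *sqrt(11) / 1207574797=23.80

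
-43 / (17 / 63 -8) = 2709 / 487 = 5.56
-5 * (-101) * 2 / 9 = 1010 / 9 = 112.22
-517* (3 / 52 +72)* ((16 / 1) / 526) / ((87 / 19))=-24537854 / 99151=-247.48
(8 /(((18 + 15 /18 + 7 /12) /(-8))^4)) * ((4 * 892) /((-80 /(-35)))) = 1060663984128 /2947295521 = 359.88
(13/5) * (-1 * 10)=-26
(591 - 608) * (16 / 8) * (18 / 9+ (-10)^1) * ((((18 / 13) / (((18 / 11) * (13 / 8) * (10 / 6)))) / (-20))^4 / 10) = 2580564096 / 1593224064453125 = 0.00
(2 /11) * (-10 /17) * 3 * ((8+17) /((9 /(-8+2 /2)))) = 3500 /561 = 6.24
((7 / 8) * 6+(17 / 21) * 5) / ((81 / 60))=3905 / 567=6.89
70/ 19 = 3.68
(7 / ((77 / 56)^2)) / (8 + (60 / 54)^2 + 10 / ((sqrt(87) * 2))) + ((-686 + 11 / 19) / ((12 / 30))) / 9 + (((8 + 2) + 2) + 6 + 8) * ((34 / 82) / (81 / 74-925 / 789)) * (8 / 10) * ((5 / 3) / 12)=-40813278218961257 / 198707649777186-4898880 * sqrt(87) / 1956683861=-205.42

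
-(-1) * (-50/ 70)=-5/ 7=-0.71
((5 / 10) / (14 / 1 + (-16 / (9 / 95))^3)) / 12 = -243 / 28094382352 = -0.00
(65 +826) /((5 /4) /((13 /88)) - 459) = -11583 /5857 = -1.98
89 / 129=0.69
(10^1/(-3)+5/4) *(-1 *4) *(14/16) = 175/24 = 7.29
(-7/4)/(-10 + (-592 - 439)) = 7/4164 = 0.00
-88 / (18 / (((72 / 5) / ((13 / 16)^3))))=-1441792 / 10985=-131.25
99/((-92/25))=-2475/92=-26.90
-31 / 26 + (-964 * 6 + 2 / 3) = -451193 / 78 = -5784.53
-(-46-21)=67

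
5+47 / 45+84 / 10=130 / 9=14.44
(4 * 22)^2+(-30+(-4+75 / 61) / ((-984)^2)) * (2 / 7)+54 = 230035908977 / 29531808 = 7789.43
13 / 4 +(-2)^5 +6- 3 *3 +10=-87 / 4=-21.75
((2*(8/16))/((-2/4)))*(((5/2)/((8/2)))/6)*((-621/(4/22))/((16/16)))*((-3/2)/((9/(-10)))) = 18975/16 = 1185.94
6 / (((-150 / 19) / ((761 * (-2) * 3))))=86754 / 25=3470.16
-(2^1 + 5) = -7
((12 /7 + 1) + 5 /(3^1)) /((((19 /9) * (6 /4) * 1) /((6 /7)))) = 1104 /931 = 1.19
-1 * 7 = -7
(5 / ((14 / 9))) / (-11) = -45 / 154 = -0.29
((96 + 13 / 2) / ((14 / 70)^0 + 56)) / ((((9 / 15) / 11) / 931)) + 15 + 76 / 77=42562733 / 1386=30709.04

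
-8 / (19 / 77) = -616 / 19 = -32.42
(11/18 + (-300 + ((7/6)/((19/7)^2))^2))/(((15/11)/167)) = -2580033597493/70373340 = -36662.09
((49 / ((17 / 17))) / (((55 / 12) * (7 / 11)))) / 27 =28 / 45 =0.62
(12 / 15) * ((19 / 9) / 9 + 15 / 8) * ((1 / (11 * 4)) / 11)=1367 / 392040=0.00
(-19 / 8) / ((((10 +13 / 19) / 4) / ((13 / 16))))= -4693 / 6496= -0.72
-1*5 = -5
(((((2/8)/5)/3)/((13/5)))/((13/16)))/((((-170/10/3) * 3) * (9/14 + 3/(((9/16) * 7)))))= -56/169507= -0.00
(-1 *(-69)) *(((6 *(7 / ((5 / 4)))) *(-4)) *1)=-46368 / 5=-9273.60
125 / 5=25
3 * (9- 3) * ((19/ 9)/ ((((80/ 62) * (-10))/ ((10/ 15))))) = -589/ 300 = -1.96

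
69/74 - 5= -301/74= -4.07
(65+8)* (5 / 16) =365 / 16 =22.81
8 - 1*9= -1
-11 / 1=-11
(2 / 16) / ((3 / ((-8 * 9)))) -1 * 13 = -16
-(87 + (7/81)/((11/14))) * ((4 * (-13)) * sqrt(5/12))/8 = 1008995 * sqrt(15)/10692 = 365.49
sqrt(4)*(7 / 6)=7 / 3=2.33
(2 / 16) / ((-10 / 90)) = -9 / 8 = -1.12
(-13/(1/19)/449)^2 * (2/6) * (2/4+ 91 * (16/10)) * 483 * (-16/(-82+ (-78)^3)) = 57402391956/239216722585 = 0.24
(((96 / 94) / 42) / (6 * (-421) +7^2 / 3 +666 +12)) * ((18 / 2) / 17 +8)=-696 / 6146707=-0.00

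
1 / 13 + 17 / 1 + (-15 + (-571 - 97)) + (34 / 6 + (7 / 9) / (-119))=-1313263 / 1989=-660.26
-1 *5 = -5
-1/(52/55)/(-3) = 55/156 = 0.35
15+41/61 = 956/61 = 15.67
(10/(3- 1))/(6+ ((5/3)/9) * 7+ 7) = 135/386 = 0.35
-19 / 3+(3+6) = 8 / 3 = 2.67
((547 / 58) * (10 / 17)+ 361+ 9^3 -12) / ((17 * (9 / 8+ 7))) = 4273512 / 544765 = 7.84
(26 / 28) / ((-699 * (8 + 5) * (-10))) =1 / 97860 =0.00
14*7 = 98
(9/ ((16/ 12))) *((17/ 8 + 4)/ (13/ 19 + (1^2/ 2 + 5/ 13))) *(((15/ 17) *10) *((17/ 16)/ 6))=326781/ 7936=41.18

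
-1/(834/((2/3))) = -1/1251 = -0.00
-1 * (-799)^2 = -638401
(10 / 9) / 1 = 10 / 9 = 1.11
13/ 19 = 0.68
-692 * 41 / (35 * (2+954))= -7093 / 8365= -0.85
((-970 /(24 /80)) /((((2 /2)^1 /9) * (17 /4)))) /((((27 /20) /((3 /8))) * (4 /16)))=-388000 /51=-7607.84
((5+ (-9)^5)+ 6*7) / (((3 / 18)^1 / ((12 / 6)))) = -708024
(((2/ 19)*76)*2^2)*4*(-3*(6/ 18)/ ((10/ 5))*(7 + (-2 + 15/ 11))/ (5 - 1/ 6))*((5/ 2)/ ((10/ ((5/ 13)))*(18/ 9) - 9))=-67200/ 13717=-4.90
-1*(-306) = 306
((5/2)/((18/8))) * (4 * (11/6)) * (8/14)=4.66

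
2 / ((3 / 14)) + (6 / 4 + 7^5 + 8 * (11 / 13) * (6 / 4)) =16827.99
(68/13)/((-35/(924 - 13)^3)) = -51411946108/455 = -112993288.15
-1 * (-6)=6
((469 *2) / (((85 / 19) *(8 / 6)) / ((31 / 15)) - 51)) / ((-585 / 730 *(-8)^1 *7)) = -2880799 / 6631326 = -0.43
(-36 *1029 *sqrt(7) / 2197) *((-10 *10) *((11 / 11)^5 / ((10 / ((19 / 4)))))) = 1759590 *sqrt(7) / 2197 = 2119.00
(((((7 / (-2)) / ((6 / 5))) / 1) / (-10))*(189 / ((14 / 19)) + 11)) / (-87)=-3745 / 4176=-0.90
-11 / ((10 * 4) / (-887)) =9757 / 40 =243.92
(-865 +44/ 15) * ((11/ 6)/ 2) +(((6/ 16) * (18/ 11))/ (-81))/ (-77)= -790.23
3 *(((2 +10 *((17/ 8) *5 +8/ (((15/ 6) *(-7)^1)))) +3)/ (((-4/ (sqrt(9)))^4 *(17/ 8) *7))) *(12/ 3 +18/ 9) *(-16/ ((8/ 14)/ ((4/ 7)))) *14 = -2177523/ 238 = -9149.26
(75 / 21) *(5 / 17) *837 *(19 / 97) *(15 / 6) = 9939375 / 23086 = 430.54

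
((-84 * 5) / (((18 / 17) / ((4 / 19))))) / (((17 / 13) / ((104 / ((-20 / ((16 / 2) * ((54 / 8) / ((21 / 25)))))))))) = 405600 / 19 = 21347.37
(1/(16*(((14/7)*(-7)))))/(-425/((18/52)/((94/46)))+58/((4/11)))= 207/108938704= 0.00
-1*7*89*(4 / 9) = -2492 / 9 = -276.89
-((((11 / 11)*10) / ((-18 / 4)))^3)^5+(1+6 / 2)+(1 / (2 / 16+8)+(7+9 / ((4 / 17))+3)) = 8522483619545732835433 / 53531694344608740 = 159204.44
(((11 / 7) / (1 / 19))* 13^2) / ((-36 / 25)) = -3504.07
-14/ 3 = -4.67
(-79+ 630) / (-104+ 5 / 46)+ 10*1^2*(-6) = -312086 / 4779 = -65.30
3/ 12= 1/ 4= 0.25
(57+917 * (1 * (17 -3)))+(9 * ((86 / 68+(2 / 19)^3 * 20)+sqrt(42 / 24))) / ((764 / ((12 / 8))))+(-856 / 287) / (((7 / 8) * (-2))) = 12896.75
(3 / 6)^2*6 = 3 / 2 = 1.50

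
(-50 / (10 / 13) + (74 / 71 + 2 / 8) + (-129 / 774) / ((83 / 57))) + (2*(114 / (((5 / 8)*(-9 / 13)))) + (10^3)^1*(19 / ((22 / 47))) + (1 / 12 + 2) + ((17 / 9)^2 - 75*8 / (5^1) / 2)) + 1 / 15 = 39945.87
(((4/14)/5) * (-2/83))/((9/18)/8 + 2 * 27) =-64/2512825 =-0.00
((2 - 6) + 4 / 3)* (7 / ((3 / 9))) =-56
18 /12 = 3 /2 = 1.50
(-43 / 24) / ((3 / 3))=-43 / 24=-1.79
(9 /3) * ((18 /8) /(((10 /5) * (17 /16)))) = 54 /17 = 3.18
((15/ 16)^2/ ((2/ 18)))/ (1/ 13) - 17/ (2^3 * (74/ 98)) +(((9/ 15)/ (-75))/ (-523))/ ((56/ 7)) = 100.02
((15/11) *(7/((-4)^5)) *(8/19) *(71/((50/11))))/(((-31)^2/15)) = -4473/4674304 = -0.00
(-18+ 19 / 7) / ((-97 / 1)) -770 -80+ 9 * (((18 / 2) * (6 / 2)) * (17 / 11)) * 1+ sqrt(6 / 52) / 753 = -3542524 / 7469+ sqrt(78) / 19578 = -474.30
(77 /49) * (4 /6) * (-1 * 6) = -44 /7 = -6.29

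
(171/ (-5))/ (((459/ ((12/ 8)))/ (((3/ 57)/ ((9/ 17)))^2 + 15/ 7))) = -220319/ 915705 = -0.24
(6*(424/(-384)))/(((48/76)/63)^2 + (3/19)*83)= -8437653/16691096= -0.51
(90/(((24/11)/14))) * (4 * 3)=6930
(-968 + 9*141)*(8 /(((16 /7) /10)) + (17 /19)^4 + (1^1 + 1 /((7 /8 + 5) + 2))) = 12980514017 /1172889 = 11067.13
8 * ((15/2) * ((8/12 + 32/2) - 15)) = 100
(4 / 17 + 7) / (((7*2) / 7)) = 123 / 34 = 3.62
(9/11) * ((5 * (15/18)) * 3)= 10.23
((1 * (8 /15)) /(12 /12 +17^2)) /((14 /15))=2 /1015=0.00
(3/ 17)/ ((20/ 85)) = 3/ 4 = 0.75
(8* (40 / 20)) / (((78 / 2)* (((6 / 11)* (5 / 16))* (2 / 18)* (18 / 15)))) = 704 / 39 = 18.05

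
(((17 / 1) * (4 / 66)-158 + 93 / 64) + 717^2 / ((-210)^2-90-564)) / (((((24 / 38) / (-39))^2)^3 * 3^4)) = -38382960372452008852279 / 390295977984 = -98343212683.65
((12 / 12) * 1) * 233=233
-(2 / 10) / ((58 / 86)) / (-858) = 43 / 124410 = 0.00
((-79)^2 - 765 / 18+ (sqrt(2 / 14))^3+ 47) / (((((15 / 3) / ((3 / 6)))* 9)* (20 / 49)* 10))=17.00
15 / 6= 5 / 2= 2.50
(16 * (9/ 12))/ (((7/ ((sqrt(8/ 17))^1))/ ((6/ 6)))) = 24 * sqrt(34)/ 119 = 1.18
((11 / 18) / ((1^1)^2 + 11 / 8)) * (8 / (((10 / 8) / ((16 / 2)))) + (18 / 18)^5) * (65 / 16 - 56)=-265089 / 380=-697.60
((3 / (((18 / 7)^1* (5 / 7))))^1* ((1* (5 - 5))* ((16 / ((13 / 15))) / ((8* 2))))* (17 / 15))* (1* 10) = 0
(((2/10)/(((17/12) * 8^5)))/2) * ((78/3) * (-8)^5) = -156/85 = -1.84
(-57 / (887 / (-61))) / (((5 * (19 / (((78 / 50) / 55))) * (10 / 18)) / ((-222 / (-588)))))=2376621 / 2988081250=0.00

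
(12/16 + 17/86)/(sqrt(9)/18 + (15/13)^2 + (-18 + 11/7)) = -578487/9114022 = -0.06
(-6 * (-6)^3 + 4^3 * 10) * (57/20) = 27588/5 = 5517.60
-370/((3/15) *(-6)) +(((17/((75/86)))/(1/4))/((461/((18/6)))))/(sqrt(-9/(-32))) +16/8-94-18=23392 *sqrt(2)/34575 +595/3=199.29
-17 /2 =-8.50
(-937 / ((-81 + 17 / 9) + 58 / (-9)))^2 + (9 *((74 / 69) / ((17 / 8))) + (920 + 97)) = 264624052899 / 231823900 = 1141.49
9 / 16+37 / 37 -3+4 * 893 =57129 / 16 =3570.56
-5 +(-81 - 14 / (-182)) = -1117 / 13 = -85.92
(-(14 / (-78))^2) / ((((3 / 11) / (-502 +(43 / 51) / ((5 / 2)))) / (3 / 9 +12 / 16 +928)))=192183775091 / 3490695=55056.02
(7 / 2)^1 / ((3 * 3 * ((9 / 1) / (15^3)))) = 875 / 6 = 145.83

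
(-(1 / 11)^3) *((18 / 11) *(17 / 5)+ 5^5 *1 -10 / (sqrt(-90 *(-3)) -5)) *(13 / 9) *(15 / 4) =-109672147 / 8608908+ 65 *sqrt(30) / 130438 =-12.74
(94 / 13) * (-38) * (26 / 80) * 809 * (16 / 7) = -5779496 / 35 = -165128.46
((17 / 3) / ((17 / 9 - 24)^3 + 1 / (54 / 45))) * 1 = -8262 / 15759983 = -0.00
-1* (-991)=991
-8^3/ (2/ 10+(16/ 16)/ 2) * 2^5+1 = -163833/ 7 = -23404.71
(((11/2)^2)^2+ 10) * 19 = 281219/16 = 17576.19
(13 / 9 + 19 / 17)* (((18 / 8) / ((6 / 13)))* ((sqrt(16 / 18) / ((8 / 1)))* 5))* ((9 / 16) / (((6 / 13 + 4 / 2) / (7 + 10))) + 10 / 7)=8664565* sqrt(2) / 313344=39.11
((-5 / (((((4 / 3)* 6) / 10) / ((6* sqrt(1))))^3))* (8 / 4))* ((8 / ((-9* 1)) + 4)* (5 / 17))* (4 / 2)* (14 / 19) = -1837500 / 323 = -5688.85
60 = 60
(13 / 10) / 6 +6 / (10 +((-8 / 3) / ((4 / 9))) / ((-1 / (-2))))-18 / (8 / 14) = -2057 / 60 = -34.28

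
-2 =-2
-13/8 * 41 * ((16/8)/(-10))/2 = 533/80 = 6.66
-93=-93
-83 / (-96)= 83 / 96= 0.86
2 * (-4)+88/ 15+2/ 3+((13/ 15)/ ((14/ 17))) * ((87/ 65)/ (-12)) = -6653/ 4200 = -1.58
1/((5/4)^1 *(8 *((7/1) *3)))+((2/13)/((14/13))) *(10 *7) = 2101/210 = 10.00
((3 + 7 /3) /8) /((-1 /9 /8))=-48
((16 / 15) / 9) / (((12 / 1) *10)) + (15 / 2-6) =6079 / 4050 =1.50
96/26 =48/13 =3.69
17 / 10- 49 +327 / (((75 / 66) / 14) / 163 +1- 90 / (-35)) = 5289757 / 119550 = 44.25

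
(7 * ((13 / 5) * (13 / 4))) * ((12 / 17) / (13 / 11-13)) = -3003 / 850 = -3.53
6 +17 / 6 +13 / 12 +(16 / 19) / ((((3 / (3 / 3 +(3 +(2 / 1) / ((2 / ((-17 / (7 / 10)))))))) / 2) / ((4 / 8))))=6739 / 1596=4.22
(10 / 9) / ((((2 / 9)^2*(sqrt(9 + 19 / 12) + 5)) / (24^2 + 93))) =903150 / 173 - 30105*sqrt(381) / 173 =1823.84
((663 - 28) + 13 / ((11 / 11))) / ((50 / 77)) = 24948 / 25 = 997.92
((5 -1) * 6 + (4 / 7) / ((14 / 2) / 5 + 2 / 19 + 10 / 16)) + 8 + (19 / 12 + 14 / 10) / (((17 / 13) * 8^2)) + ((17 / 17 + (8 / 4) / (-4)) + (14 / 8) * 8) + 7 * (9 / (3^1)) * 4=96771103411 / 739818240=130.80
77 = 77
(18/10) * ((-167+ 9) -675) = -7497/5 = -1499.40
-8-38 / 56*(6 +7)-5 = -611 / 28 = -21.82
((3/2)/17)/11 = 3/374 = 0.01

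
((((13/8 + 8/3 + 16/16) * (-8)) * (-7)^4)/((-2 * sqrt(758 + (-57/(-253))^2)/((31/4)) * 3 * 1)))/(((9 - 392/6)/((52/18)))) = -2391542461 * sqrt(48522071)/68124987684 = -244.54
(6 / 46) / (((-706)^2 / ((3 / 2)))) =0.00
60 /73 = 0.82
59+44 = 103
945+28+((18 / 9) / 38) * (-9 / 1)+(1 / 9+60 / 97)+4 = 16209745 / 16587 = 977.26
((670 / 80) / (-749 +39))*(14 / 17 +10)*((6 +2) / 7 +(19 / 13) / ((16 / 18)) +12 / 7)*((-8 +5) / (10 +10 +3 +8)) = 15149571 / 272395760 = 0.06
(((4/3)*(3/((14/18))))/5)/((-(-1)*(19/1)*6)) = 6/665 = 0.01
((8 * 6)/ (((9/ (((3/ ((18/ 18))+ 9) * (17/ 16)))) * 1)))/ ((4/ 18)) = 306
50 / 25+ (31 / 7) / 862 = 12099 / 6034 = 2.01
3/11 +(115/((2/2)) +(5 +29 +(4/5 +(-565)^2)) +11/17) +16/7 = 2090329046/6545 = 319378.01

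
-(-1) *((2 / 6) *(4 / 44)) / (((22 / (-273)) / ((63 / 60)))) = -1911 / 4840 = -0.39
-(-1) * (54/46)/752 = 27/17296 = 0.00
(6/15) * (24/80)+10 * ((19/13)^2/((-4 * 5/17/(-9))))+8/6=4179317/25350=164.86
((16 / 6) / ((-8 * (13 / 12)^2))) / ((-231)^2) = -16 / 3006003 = -0.00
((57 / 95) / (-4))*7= -21 / 20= -1.05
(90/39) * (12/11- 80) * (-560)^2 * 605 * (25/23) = -37553337792.64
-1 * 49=-49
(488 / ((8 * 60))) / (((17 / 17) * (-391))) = -61 / 23460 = -0.00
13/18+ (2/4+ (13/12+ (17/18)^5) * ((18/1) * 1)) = 3595193/104976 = 34.25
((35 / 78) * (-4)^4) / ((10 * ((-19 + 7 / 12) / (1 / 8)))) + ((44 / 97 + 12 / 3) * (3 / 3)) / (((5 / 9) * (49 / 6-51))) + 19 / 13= 428442531 / 358105085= 1.20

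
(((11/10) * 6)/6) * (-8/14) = -22/35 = -0.63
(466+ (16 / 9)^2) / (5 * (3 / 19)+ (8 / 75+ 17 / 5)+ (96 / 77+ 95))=1389923150 / 297865863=4.67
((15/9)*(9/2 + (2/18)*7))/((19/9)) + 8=73/6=12.17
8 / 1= 8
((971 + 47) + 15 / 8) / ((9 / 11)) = 89749 / 72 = 1246.51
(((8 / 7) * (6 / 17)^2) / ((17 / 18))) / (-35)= -5184 / 1203685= -0.00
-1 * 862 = -862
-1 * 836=-836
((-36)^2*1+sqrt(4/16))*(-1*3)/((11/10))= -38895/11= -3535.91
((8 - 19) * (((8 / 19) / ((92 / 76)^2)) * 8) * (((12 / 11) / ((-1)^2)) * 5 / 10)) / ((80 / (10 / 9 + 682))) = -117.77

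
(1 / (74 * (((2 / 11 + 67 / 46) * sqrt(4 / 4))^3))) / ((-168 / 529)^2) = 4531822669957 / 148738667969808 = 0.03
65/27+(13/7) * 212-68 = 62015/189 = 328.12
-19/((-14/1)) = 19/14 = 1.36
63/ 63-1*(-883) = 884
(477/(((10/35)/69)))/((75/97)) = 7449309/50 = 148986.18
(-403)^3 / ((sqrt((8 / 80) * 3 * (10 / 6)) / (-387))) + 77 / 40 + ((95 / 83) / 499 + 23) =41296549 / 1656680 + 25329470049 * sqrt(2) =35821280095.95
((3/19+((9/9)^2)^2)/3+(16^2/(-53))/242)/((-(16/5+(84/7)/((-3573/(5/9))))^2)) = -64050268384125/1789891685337976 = -0.04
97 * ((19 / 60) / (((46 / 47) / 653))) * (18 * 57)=9672360723 / 460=21026871.14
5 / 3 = 1.67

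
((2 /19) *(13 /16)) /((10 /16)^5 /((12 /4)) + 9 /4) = 159744 /4261871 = 0.04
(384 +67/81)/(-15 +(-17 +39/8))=-35624/2511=-14.19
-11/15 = -0.73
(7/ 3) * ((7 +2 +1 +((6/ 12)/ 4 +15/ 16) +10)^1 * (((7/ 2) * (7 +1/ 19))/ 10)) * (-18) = -3319113/ 1520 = -2183.63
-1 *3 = -3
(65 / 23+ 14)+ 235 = 5792 / 23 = 251.83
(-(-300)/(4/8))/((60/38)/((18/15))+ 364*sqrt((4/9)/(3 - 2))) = 34200/13907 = 2.46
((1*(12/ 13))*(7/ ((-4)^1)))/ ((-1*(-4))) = -21/ 52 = -0.40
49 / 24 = 2.04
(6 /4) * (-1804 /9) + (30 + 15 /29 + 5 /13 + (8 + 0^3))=-296056 /1131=-261.76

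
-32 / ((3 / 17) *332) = -136 / 249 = -0.55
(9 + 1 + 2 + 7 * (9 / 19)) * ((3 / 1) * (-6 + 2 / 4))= -9603 / 38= -252.71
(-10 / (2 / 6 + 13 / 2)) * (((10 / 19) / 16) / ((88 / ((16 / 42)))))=-25 / 119966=-0.00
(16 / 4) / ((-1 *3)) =-4 / 3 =-1.33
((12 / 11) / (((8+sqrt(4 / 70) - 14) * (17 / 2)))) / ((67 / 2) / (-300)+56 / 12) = -504000 / 107154553 - 2400 * sqrt(70) / 107154553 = -0.00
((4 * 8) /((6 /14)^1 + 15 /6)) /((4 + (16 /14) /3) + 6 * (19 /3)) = 4704 /18245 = 0.26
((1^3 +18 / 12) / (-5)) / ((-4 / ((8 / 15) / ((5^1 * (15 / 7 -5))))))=-7 / 1500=-0.00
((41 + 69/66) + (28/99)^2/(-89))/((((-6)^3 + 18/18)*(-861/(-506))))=-1687050161/14679434385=-0.11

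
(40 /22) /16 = 5 /44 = 0.11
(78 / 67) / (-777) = -26 / 17353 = -0.00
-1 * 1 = -1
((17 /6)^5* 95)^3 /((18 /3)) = 2454169963788228315523375 /2821109907456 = 869930645843.33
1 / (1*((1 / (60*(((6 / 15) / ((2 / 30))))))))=360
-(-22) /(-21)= -1.05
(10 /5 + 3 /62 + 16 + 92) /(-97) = -6823 /6014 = -1.13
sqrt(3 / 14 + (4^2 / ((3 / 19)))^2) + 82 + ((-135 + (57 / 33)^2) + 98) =5806 / 121 + sqrt(18113914) / 42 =149.32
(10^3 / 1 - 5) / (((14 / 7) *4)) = 995 / 8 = 124.38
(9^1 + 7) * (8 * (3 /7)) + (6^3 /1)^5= 3291294892416 /7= 470184984630.86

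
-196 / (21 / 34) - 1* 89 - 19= -425.33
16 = 16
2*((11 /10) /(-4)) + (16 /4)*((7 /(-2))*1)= -291 /20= -14.55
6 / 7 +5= 41 / 7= 5.86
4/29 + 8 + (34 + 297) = 339.14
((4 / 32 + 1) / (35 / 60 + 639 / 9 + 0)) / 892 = 27 / 1532456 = 0.00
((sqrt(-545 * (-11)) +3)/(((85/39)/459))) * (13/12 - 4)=-2457 * sqrt(5995)/4 - 7371/4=-49402.52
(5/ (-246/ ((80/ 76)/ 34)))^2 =625/ 1578393441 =0.00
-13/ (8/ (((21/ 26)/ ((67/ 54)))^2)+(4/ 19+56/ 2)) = -79407783/ 287631536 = -0.28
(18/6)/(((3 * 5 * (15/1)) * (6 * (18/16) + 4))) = 0.00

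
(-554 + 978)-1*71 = 353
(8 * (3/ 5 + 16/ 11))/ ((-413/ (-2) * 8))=226/ 22715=0.01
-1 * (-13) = 13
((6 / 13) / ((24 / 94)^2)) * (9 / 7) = 6627 / 728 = 9.10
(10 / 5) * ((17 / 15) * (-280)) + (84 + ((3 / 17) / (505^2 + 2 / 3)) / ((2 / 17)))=-550.67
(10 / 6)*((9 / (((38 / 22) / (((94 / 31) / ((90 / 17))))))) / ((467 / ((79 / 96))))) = 694331 / 79218144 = 0.01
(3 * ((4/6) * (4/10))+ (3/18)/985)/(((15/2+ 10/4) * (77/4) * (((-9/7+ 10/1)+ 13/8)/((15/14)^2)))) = 0.00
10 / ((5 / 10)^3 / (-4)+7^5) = 320 / 537823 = 0.00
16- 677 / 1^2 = -661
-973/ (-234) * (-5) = -4865/ 234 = -20.79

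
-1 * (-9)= 9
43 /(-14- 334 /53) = -2279 /1076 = -2.12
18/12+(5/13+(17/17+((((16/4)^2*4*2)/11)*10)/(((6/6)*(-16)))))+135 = 37355/286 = 130.61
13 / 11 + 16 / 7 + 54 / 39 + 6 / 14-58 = -52772 / 1001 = -52.72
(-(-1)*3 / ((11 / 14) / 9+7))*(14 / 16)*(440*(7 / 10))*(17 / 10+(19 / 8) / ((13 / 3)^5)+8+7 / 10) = 15737131200483 / 13262585960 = 1186.58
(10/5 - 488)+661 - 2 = 173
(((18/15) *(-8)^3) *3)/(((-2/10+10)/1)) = -9216/49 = -188.08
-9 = -9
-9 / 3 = -3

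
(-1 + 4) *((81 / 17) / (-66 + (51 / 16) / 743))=-320976 / 1481941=-0.22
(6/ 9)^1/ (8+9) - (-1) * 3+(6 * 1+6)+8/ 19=14981/ 969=15.46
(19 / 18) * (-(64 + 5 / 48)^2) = -179890651 / 41472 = -4337.64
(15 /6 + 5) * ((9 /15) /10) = 9 /20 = 0.45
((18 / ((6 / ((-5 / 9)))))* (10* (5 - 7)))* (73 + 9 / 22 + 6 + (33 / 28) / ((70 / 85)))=8714575 / 3234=2694.67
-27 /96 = -9 /32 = -0.28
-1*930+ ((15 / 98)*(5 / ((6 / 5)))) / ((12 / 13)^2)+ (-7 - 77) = -28598011 / 28224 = -1013.25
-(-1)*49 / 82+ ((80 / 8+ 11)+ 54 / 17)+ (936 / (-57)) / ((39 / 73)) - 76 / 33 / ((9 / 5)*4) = -49421677 / 7866342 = -6.28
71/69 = 1.03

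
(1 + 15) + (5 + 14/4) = 49/2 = 24.50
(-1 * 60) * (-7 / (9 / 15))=700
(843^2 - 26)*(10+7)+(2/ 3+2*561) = 36245141/ 3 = 12081713.67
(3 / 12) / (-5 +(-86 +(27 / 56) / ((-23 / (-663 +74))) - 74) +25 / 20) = -322 / 195007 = -0.00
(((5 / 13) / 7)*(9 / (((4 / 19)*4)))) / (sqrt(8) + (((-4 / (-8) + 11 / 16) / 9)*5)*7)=731025 / 3592381-2216160*sqrt(2) / 25146667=0.08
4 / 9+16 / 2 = 76 / 9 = 8.44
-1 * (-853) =853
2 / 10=1 / 5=0.20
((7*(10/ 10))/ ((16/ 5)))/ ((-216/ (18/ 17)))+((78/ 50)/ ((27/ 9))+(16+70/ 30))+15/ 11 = 6045709/ 299200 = 20.21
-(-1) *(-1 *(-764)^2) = -583696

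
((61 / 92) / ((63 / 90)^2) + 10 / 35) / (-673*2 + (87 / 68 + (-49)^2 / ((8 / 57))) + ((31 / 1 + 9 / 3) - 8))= 251192 / 2419920321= 0.00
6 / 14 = 3 / 7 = 0.43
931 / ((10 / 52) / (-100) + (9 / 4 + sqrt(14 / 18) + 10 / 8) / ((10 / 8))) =6339551400 / 17841833-604181760*sqrt(7) / 17841833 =265.73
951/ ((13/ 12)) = 11412/ 13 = 877.85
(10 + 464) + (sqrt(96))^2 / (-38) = 8958 / 19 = 471.47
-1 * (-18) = 18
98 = 98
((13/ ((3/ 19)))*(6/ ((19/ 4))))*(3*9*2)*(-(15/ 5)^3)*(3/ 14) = -227448/ 7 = -32492.57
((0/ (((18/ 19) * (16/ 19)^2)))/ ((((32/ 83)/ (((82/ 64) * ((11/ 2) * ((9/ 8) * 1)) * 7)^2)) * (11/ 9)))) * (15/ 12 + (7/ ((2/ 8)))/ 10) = 0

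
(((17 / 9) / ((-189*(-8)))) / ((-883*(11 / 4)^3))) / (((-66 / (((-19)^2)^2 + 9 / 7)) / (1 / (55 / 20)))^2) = -452722789187584 / 12907805206001013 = -0.04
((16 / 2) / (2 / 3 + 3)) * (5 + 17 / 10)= 804 / 55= 14.62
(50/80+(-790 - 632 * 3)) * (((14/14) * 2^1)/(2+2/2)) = -7161/4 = -1790.25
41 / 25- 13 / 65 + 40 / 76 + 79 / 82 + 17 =776263 / 38950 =19.93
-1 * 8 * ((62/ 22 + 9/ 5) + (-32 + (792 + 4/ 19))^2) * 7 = -32363781.10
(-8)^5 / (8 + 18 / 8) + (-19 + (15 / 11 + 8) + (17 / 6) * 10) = -4300079 / 1353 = -3178.18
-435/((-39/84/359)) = 4372620/13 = 336355.38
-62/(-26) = 31/13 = 2.38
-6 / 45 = -2 / 15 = -0.13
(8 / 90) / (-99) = -4 / 4455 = -0.00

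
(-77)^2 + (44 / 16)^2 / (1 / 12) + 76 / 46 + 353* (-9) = 261685 / 92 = 2844.40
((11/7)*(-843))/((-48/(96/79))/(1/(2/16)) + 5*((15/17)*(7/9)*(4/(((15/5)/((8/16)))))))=22700304/45409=499.91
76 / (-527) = -76 / 527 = -0.14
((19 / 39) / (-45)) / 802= -19 / 1407510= -0.00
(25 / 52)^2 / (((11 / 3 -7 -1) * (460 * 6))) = -125 / 6467968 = -0.00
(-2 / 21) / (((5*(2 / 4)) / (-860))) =688 / 21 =32.76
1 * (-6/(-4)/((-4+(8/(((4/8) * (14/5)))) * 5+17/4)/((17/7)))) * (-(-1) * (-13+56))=1462/269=5.43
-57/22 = -2.59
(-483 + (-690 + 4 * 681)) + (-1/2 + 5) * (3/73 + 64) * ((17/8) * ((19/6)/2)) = 11776347/4672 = 2520.62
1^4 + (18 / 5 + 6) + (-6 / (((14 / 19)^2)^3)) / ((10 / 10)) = -26.89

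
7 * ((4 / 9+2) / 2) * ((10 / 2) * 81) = 3465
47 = 47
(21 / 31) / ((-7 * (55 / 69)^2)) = -14283 / 93775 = -0.15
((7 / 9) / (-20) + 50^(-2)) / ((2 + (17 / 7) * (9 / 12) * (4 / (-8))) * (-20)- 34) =3031 / 4393125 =0.00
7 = 7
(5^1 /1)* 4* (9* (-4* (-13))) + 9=9369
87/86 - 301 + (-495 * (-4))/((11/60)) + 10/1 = 903861/86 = 10510.01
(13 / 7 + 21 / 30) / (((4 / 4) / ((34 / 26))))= 3043 / 910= 3.34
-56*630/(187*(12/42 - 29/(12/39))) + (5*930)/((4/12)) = 2288115330/163999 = 13952.01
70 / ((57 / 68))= 4760 / 57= 83.51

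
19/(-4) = -19/4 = -4.75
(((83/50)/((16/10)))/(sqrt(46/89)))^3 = 50889043 * sqrt(4094)/1083392000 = 3.01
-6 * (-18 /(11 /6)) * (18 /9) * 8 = 10368 /11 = 942.55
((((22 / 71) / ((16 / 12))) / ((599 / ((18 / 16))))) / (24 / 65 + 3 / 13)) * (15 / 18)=825 / 1360928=0.00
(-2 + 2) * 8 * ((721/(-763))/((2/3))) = 0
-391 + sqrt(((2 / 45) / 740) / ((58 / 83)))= -391 + sqrt(89059) / 32190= -390.99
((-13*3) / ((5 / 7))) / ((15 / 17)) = -1547 / 25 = -61.88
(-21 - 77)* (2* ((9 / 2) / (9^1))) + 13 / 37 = -3613 / 37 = -97.65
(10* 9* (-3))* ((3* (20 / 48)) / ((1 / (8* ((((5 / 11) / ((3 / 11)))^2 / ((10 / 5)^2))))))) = -1875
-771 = -771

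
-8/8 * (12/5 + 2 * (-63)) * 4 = 2472/5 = 494.40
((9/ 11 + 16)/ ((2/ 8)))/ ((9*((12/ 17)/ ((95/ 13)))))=298775/ 3861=77.38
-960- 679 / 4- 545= -6699 / 4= -1674.75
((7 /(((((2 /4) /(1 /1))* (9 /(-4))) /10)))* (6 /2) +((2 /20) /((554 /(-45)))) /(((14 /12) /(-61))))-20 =-2399419 /11634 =-206.24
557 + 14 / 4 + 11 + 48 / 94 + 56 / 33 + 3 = 1788947 / 3102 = 576.71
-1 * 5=-5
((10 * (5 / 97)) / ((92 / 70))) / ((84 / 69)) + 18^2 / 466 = 91981 / 90404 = 1.02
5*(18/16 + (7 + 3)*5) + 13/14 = 14367/56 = 256.55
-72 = -72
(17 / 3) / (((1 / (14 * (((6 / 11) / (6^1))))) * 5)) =238 / 165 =1.44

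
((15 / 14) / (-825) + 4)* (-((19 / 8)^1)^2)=-1111519 / 49280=-22.56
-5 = -5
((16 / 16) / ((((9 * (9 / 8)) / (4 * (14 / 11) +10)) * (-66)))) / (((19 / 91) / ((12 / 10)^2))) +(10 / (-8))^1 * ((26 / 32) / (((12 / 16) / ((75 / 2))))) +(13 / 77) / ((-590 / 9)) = -1044715625941 / 20508919200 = -50.94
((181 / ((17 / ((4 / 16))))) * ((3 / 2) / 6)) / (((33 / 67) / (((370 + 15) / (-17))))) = -424445 / 13872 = -30.60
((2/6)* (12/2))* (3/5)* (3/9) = 2/5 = 0.40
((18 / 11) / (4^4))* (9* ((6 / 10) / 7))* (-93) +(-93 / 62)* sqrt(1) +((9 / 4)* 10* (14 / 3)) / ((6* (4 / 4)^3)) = 765881 / 49280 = 15.54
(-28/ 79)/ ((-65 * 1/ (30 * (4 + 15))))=3192/ 1027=3.11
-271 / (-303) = 0.89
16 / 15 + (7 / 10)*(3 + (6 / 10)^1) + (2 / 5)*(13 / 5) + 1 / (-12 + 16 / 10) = 17669 / 3900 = 4.53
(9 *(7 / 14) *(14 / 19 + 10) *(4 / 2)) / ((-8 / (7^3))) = -157437 / 38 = -4143.08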